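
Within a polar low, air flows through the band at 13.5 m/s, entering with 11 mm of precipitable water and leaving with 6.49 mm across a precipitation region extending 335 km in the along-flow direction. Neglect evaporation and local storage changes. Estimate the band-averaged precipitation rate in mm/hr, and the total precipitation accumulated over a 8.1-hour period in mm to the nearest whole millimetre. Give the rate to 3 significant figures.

Column moisture flux per unit crosswind length is F = V × PW.
Inflow: F_in = 13.5 × 11 = 148.5 mm·m/s
Outflow: F_out = 13.5 × 6.49 = 87.615 mm·m/s
Steady-state rate R = (F_in − F_out)/L = (148.5 − 87.615) / 335000 m = 1.817e-04 mm/s.
R = 1.817e-04 × 3600 = 0.654 mm/hr.
Over 8.1 h: total = 0.654 × 8.1 = 5.2974 ≈ 5 mm.

R ≈ 0.654 mm/hr; total ≈ 5 mm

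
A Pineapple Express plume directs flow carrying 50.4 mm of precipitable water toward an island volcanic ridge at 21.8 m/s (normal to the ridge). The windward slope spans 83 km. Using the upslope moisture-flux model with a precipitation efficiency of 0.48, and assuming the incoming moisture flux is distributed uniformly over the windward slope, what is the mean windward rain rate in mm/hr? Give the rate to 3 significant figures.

Incoming column moisture flux per unit ridge length: F = V × PW = 21.8 × 50.4 = 1098.72 mm·m/s.
Spread over the 83 km slope with efficiency ε = 0.48: R = ε·F/W = 0.48 × 1098.72 / 83000 m = 6.354e-03 mm/s.
R = 6.354e-03 × 3600 = 22.9 mm/hr.

R ≈ 22.9 mm/hr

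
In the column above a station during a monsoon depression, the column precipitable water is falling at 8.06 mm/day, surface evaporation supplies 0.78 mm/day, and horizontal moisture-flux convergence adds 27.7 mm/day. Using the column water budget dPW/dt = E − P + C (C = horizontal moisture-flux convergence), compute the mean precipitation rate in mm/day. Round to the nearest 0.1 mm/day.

dPW/dt = -8.06 mm/day.
P = E + C − dPW/dt = 0.78 + (27.7) − (-8.06) = 36.5 mm/day.

P ≈ 36.5 mm/day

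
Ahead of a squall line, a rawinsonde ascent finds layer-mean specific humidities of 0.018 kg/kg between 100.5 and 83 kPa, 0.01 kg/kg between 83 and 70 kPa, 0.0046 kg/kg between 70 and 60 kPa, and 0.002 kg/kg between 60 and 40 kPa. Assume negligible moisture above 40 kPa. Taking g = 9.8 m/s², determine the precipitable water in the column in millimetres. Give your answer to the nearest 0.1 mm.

PW ≈ 54.2 mm

Precipitable water is the column-integrated vapour mass per unit area: PW = (1/g) Σ q̄ Δp, with q in kg/kg and Δp in Pa (1 kg/m² of water = 1 mm).
Layer 100.5–83 kPa: Δp = 175 hPa = 17500 Pa, q̄ = 0.018 kg/kg → 0.018 × 17500 / 9.8 = 32.14 mm
Layer 83–70 kPa: Δp = 130 hPa = 13000 Pa, q̄ = 0.01 kg/kg → 0.01 × 13000 / 9.8 = 13.27 mm
Layer 70–60 kPa: Δp = 100 hPa = 10000 Pa, q̄ = 0.0046 kg/kg → 0.0046 × 10000 / 9.8 = 4.69 mm
Layer 60–40 kPa: Δp = 200 hPa = 20000 Pa, q̄ = 0.002 kg/kg → 0.002 × 20000 / 9.8 = 4.08 mm
PW = 32.14 + 13.27 + 4.69 + 4.08 = 54.18 ≈ 54.2 mm.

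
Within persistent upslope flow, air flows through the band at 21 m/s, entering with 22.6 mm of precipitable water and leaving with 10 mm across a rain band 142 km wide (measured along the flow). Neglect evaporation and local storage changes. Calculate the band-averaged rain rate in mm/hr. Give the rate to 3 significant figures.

R ≈ 6.71 mm/hr

Column moisture flux per unit crosswind length is F = V × PW.
Inflow: F_in = 21 × 22.6 = 474.6 mm·m/s
Outflow: F_out = 21 × 10 = 210 mm·m/s
Steady-state rate R = (F_in − F_out)/L = (474.6 − 210) / 142000 m = 1.863e-03 mm/s.
R = 1.863e-03 × 3600 = 6.71 mm/hr.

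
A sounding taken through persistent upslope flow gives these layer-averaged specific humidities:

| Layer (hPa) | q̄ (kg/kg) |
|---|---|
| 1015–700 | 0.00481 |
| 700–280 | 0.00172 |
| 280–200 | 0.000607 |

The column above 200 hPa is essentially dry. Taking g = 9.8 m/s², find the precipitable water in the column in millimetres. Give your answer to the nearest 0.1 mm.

Precipitable water is the column-integrated vapour mass per unit area: PW = (1/g) Σ q̄ Δp, with q in kg/kg and Δp in Pa (1 kg/m² of water = 1 mm).
Layer 1015–700 hPa: Δp = 315 hPa = 31500 Pa, q̄ = 0.00481 kg/kg → 0.00481 × 31500 / 9.8 = 15.46 mm
Layer 700–280 hPa: Δp = 420 hPa = 42000 Pa, q̄ = 0.00172 kg/kg → 0.00172 × 42000 / 9.8 = 7.37 mm
Layer 280–200 hPa: Δp = 80 hPa = 8000 Pa, q̄ = 0.000607 kg/kg → 0.000607 × 8000 / 9.8 = 0.50 mm
PW = 15.46 + 7.37 + 0.50 = 23.33 ≈ 23.3 mm.

PW ≈ 23.3 mm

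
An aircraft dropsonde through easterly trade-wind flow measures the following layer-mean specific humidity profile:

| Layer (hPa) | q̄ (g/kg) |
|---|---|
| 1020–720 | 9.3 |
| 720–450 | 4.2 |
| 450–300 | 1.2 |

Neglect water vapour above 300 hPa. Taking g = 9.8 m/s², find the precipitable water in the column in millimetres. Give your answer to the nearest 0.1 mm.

PW ≈ 41.9 mm

Precipitable water is the column-integrated vapour mass per unit area: PW = (1/g) Σ q̄ Δp, with q in kg/kg and Δp in Pa (1 kg/m² of water = 1 mm).
Layer 1020–720 hPa: Δp = 300 hPa = 30000 Pa, q̄ = 0.0093 kg/kg → 0.0093 × 30000 / 9.8 = 28.47 mm
Layer 720–450 hPa: Δp = 270 hPa = 27000 Pa, q̄ = 0.0042 kg/kg → 0.0042 × 27000 / 9.8 = 11.57 mm
Layer 450–300 hPa: Δp = 150 hPa = 15000 Pa, q̄ = 0.0012 kg/kg → 0.0012 × 15000 / 9.8 = 1.84 mm
PW = 28.47 + 11.57 + 1.84 = 41.88 ≈ 41.9 mm.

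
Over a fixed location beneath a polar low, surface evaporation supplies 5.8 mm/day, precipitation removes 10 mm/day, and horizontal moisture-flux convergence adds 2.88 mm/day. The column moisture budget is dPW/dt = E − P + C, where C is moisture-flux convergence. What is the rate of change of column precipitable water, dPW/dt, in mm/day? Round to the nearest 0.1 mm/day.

dPW/dt ≈ -1.3 mm/day

dPW/dt = E − P + C = 5.8 − 10 + (2.88) = -1.3 mm/day.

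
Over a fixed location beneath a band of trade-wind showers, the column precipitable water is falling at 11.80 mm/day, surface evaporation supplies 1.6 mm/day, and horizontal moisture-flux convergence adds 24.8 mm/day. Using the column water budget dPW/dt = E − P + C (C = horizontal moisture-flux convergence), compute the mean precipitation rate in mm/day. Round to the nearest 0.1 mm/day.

dPW/dt = -11.80 mm/day.
P = E + C − dPW/dt = 1.6 + (24.8) − (-11.80) = 38.2 mm/day.

P ≈ 38.2 mm/day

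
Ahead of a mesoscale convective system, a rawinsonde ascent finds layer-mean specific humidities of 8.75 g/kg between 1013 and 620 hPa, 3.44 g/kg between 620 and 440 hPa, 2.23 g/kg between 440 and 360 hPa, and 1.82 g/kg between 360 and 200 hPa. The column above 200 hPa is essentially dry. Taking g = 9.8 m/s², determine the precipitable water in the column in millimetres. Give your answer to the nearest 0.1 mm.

Precipitable water is the column-integrated vapour mass per unit area: PW = (1/g) Σ q̄ Δp, with q in kg/kg and Δp in Pa (1 kg/m² of water = 1 mm).
Layer 1013–620 hPa: Δp = 393 hPa = 39300 Pa, q̄ = 0.00875 kg/kg → 0.00875 × 39300 / 9.8 = 35.09 mm
Layer 620–440 hPa: Δp = 180 hPa = 18000 Pa, q̄ = 0.00344 kg/kg → 0.00344 × 18000 / 9.8 = 6.32 mm
Layer 440–360 hPa: Δp = 80 hPa = 8000 Pa, q̄ = 0.00223 kg/kg → 0.00223 × 8000 / 9.8 = 1.82 mm
Layer 360–200 hPa: Δp = 160 hPa = 16000 Pa, q̄ = 0.00182 kg/kg → 0.00182 × 16000 / 9.8 = 2.97 mm
PW = 35.09 + 6.32 + 1.82 + 2.97 = 46.20 ≈ 46.2 mm.

PW ≈ 46.2 mm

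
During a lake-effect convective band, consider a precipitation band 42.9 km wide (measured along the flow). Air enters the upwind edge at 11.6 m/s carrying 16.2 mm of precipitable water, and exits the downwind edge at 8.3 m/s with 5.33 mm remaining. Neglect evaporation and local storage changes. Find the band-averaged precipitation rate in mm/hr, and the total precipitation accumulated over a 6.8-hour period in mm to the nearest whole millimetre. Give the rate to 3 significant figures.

R ≈ 12.1 mm/hr; total ≈ 82 mm

Column moisture flux per unit crosswind length is F = V × PW.
Inflow: F_in = 11.6 × 16.2 = 187.92 mm·m/s
Outflow: F_out = 8.3 × 5.33 = 44.239 mm·m/s
Steady-state rate R = (F_in − F_out)/L = (187.92 − 44.239) / 42900 m = 3.349e-03 mm/s.
R = 3.349e-03 × 3600 = 12.1 mm/hr.
Over 6.8 h: total = 12.1 × 6.8 = 82.28 ≈ 82 mm.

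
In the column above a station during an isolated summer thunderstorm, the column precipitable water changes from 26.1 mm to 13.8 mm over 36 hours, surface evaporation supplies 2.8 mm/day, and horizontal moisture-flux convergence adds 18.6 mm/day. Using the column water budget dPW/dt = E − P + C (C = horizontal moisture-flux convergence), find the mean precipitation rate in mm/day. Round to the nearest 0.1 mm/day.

dPW/dt = (13.8 − 26.1) mm / (36/24 day) = -8.200 mm/day.
P = E + C − dPW/dt = 2.8 + (18.6) − (-8.200) = 29.6 mm/day.

P ≈ 29.6 mm/day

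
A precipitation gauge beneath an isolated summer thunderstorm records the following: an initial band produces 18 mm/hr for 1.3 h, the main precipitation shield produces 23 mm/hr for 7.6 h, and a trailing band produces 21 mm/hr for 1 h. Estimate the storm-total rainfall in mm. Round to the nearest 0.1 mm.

Total = Σ Rᵢ Δtᵢ = 18 × 1.3 + 23 × 7.6 + 21 × 1
      = 23.4 + 174.8 + 21 = 219.2 mm.

total ≈ 219.2 mm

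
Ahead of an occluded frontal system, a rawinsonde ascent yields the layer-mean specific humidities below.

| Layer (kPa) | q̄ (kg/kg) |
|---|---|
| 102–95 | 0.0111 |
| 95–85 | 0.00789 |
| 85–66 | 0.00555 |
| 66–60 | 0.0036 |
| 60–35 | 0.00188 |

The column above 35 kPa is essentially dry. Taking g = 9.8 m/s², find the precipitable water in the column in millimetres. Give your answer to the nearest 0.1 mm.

Precipitable water is the column-integrated vapour mass per unit area: PW = (1/g) Σ q̄ Δp, with q in kg/kg and Δp in Pa (1 kg/m² of water = 1 mm).
Layer 102–95 kPa: Δp = 70 hPa = 7000 Pa, q̄ = 0.0111 kg/kg → 0.0111 × 7000 / 9.8 = 7.93 mm
Layer 95–85 kPa: Δp = 100 hPa = 10000 Pa, q̄ = 0.00789 kg/kg → 0.00789 × 10000 / 9.8 = 8.05 mm
Layer 85–66 kPa: Δp = 190 hPa = 19000 Pa, q̄ = 0.00555 kg/kg → 0.00555 × 19000 / 9.8 = 10.76 mm
Layer 66–60 kPa: Δp = 60 hPa = 6000 Pa, q̄ = 0.0036 kg/kg → 0.0036 × 6000 / 9.8 = 2.20 mm
Layer 60–35 kPa: Δp = 250 hPa = 25000 Pa, q̄ = 0.00188 kg/kg → 0.00188 × 25000 / 9.8 = 4.80 mm
PW = 7.93 + 8.05 + 10.76 + 2.20 + 4.80 = 33.74 ≈ 33.7 mm.

PW ≈ 33.7 mm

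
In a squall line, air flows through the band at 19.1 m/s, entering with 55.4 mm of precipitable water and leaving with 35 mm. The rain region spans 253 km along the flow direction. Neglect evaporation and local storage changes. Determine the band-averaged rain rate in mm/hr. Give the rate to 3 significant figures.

R ≈ 5.54 mm/hr

Column moisture flux per unit crosswind length is F = V × PW.
Inflow: F_in = 19.1 × 55.4 = 1058.14 mm·m/s
Outflow: F_out = 19.1 × 35 = 668.5 mm·m/s
Steady-state rate R = (F_in − F_out)/L = (1058.14 − 668.5) / 253000 m = 1.540e-03 mm/s.
R = 1.540e-03 × 3600 = 5.54 mm/hr.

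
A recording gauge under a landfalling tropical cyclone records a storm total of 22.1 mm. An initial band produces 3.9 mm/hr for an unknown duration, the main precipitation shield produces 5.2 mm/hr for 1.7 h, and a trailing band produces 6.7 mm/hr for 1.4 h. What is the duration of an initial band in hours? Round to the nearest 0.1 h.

duration ≈ 1.0 h

Known phases: 5.2 × 1.7 + 6.7 × 1.4 = 8.84 + 9.38 = 18.22 mm.
Remaining depth = 22.1 − 18.22 = 3.88 mm.
Duration = 3.88 / 3.9 = 1.0 h.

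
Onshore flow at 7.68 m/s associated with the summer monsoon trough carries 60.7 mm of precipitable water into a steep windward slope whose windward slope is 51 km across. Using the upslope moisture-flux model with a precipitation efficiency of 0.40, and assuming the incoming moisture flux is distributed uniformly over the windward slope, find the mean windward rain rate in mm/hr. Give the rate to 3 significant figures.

R ≈ 13.2 mm/hr

Incoming column moisture flux per unit ridge length: F = V × PW = 7.68 × 60.7 = 466.176 mm·m/s.
Spread over the 51 km slope with efficiency ε = 0.40: R = ε·F/W = 0.40 × 466.176 / 51000 m = 3.656e-03 mm/s.
R = 3.656e-03 × 3600 = 13.2 mm/hr.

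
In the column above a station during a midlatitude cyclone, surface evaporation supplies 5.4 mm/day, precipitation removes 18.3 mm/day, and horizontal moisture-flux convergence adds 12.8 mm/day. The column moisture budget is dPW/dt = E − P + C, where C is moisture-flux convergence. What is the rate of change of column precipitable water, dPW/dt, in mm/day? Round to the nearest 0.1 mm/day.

dPW/dt = E − P + C = 5.4 − 18.3 + (12.8) = -0.1 mm/day.

dPW/dt ≈ -0.1 mm/day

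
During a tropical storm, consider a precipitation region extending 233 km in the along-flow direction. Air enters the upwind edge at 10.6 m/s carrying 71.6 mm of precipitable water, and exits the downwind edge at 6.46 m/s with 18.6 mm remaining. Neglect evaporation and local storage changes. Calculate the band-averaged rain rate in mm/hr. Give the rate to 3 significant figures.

R ≈ 9.87 mm/hr

Column moisture flux per unit crosswind length is F = V × PW.
Inflow: F_in = 10.6 × 71.6 = 758.96 mm·m/s
Outflow: F_out = 6.46 × 18.6 = 120.156 mm·m/s
Steady-state rate R = (F_in − F_out)/L = (758.96 − 120.156) / 233000 m = 2.742e-03 mm/s.
R = 2.742e-03 × 3600 = 9.87 mm/hr.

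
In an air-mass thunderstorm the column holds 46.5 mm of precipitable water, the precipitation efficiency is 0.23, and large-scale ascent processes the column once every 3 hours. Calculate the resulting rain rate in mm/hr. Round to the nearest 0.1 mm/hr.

Each overturning extracts ε × PW = 0.23 × 46.5 = 10.695 mm.
Rate = ε·PW / τ = 10.695 / 3 h = 3.6 mm/hr.

R ≈ 3.6 mm/hr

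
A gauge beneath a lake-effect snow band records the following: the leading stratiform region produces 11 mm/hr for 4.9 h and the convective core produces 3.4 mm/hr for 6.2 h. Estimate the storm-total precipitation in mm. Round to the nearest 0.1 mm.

Total = Σ Rᵢ Δtᵢ = 11 × 4.9 + 3.4 × 6.2
      = 53.9 + 21.08 = 75.0 mm.

total ≈ 75.0 mm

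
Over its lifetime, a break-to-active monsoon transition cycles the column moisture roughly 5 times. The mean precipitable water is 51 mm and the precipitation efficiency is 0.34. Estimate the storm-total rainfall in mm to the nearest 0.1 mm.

rainfall ≈ 86.7 mm

Each cycle deposits ε × PW = 0.34 × 51 = 17.34 mm.
Over 5 cycles: 5 × 17.34 = 86.7 mm.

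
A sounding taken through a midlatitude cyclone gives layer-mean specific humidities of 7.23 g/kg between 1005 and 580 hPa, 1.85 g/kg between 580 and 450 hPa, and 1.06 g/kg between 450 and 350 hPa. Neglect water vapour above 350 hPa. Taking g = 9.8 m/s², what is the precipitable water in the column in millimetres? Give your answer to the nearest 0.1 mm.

PW ≈ 34.9 mm

Precipitable water is the column-integrated vapour mass per unit area: PW = (1/g) Σ q̄ Δp, with q in kg/kg and Δp in Pa (1 kg/m² of water = 1 mm).
Layer 1005–580 hPa: Δp = 425 hPa = 42500 Pa, q̄ = 0.00723 kg/kg → 0.00723 × 42500 / 9.8 = 31.35 mm
Layer 580–450 hPa: Δp = 130 hPa = 13000 Pa, q̄ = 0.00185 kg/kg → 0.00185 × 13000 / 9.8 = 2.45 mm
Layer 450–350 hPa: Δp = 100 hPa = 10000 Pa, q̄ = 0.00106 kg/kg → 0.00106 × 10000 / 9.8 = 1.08 mm
PW = 31.35 + 2.45 + 1.08 = 34.88 ≈ 34.9 mm.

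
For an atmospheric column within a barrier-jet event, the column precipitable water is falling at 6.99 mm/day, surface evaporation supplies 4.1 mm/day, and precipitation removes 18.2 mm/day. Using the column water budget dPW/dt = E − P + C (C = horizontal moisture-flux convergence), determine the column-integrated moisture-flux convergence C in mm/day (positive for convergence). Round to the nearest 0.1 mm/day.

dPW/dt = -6.99 mm/day.
C = dPW/dt − E + P = (-6.99) − 4.1 + 18.2 = 7.1 mm/day.

C ≈ 7.1 mm/day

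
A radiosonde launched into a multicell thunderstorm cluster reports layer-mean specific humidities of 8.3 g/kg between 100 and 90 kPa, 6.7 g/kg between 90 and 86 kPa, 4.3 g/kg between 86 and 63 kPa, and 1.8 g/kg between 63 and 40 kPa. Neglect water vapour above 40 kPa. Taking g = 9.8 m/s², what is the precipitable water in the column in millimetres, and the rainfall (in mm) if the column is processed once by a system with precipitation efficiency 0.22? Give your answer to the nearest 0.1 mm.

PW ≈ 25.5 mm; rainfall ≈ 5.6 mm

Precipitable water is the column-integrated vapour mass per unit area: PW = (1/g) Σ q̄ Δp, with q in kg/kg and Δp in Pa (1 kg/m² of water = 1 mm).
Layer 100–90 kPa: Δp = 100 hPa = 10000 Pa, q̄ = 0.0083 kg/kg → 0.0083 × 10000 / 9.8 = 8.47 mm
Layer 90–86 kPa: Δp = 40 hPa = 4000 Pa, q̄ = 0.0067 kg/kg → 0.0067 × 4000 / 9.8 = 2.73 mm
Layer 86–63 kPa: Δp = 230 hPa = 23000 Pa, q̄ = 0.0043 kg/kg → 0.0043 × 23000 / 9.8 = 10.09 mm
Layer 63–40 kPa: Δp = 230 hPa = 23000 Pa, q̄ = 0.0018 kg/kg → 0.0018 × 23000 / 9.8 = 4.22 mm
PW = 8.47 + 2.73 + 10.09 + 4.22 = 25.51 ≈ 25.5 mm.
Rainfall = ε × PW = 0.22 × 25.5 = 5.6 mm.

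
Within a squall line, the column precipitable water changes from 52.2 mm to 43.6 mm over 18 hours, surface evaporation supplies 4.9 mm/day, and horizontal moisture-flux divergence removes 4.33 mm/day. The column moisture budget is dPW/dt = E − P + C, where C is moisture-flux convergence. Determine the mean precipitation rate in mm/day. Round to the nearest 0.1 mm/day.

P ≈ 12.0 mm/day

dPW/dt = (43.6 − 52.2) mm / (18/24 day) = -11.467 mm/day.
P = E + C − dPW/dt = 4.9 + (-4.33) − (-11.467) = 12.0 mm/day.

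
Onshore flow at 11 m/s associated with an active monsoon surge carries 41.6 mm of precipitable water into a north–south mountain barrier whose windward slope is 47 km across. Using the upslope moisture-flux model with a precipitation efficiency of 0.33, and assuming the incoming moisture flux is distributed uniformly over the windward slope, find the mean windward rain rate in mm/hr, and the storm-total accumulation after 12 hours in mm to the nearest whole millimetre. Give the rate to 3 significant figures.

R ≈ 11.6 mm/hr; total ≈ 139 mm

Incoming column moisture flux per unit ridge length: F = V × PW = 11 × 41.6 = 457.6 mm·m/s.
Spread over the 47 km slope with efficiency ε = 0.33: R = ε·F/W = 0.33 × 457.6 / 47000 m = 3.213e-03 mm/s.
R = 3.213e-03 × 3600 = 11.6 mm/hr.
Over 12 h: total = 11.6 × 12 = 139.2 ≈ 139 mm.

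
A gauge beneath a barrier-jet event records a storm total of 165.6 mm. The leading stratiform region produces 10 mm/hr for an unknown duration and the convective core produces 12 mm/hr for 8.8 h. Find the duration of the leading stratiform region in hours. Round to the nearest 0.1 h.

Known phases: 12 × 8.8 = 105.6 mm.
Remaining depth = 165.6 − 105.6 = 60 mm.
Duration = 60 / 10 = 6.0 h.

duration ≈ 6.0 h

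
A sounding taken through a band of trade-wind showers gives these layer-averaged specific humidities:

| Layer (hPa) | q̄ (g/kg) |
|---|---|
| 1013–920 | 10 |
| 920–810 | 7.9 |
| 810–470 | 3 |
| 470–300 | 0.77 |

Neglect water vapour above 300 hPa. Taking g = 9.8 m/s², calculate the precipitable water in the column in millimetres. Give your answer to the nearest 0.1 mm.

Precipitable water is the column-integrated vapour mass per unit area: PW = (1/g) Σ q̄ Δp, with q in kg/kg and Δp in Pa (1 kg/m² of water = 1 mm).
Layer 1013–920 hPa: Δp = 93 hPa = 9300 Pa, q̄ = 0.01 kg/kg → 0.01 × 9300 / 9.8 = 9.49 mm
Layer 920–810 hPa: Δp = 110 hPa = 11000 Pa, q̄ = 0.0079 kg/kg → 0.0079 × 11000 / 9.8 = 8.87 mm
Layer 810–470 hPa: Δp = 340 hPa = 34000 Pa, q̄ = 0.003 kg/kg → 0.003 × 34000 / 9.8 = 10.41 mm
Layer 470–300 hPa: Δp = 170 hPa = 17000 Pa, q̄ = 0.00077 kg/kg → 0.00077 × 17000 / 9.8 = 1.34 mm
PW = 9.49 + 8.87 + 10.41 + 1.34 = 30.11 ≈ 30.1 mm.

PW ≈ 30.1 mm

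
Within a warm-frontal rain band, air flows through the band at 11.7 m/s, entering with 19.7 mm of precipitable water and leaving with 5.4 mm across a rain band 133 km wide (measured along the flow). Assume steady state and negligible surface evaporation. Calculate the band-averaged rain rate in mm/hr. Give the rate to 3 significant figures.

R ≈ 4.53 mm/hr

Column moisture flux per unit crosswind length is F = V × PW.
Inflow: F_in = 11.7 × 19.7 = 230.49 mm·m/s
Outflow: F_out = 11.7 × 5.4 = 63.18 mm·m/s
Steady-state rate R = (F_in − F_out)/L = (230.49 − 63.18) / 133000 m = 1.258e-03 mm/s.
R = 1.258e-03 × 3600 = 4.53 mm/hr.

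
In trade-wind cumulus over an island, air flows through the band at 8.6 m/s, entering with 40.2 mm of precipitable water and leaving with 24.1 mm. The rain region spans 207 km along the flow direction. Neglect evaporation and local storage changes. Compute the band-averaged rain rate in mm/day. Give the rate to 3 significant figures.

R ≈ 57.8 mm/day

Column moisture flux per unit crosswind length is F = V × PW.
Inflow: F_in = 8.6 × 40.2 = 345.72 mm·m/s
Outflow: F_out = 8.6 × 24.1 = 207.26 mm·m/s
Steady-state rate R = (F_in − F_out)/L = (345.72 − 207.26) / 207000 m = 6.689e-04 mm/s.
R = 6.689e-04 × 3600 × 24 = 57.8 mm/day.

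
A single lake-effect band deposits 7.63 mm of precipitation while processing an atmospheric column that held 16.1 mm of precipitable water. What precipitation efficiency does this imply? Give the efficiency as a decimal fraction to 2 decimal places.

ε ≈ 0.47

ε = precipitation / PW = 7.63 / 16.1 = 0.47.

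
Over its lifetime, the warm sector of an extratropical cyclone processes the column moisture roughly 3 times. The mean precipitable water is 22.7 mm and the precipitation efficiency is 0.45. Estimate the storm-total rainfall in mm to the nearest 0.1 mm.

rainfall ≈ 30.6 mm

Each cycle deposits ε × PW = 0.45 × 22.7 = 10.215 mm.
Over 3 cycles: 3 × 10.215 = 30.6 mm.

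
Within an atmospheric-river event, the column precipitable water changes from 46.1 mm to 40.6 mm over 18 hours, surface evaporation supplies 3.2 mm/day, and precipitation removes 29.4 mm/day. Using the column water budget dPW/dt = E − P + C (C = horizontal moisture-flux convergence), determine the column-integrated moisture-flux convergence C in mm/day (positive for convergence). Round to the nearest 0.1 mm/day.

C ≈ 18.9 mm/day

dPW/dt = (40.6 − 46.1) mm / (18/24 day) = -7.333 mm/day.
C = dPW/dt − E + P = (-7.333) − 3.2 + 29.4 = 18.9 mm/day.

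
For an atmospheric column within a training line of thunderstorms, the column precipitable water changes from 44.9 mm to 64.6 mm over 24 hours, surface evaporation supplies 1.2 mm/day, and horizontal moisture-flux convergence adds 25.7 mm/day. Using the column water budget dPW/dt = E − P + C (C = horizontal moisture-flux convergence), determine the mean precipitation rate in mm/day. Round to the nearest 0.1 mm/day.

P ≈ 7.2 mm/day

dPW/dt = (64.6 − 44.9) mm / (24/24 day) = +19.700 mm/day.
P = E + C − dPW/dt = 1.2 + (25.7) − (+19.700) = 7.2 mm/day.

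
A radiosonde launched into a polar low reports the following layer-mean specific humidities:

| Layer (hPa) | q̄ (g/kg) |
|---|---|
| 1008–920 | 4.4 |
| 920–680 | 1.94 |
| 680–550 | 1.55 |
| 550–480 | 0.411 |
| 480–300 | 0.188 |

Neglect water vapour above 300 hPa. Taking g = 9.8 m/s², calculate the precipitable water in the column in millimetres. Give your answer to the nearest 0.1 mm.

Precipitable water is the column-integrated vapour mass per unit area: PW = (1/g) Σ q̄ Δp, with q in kg/kg and Δp in Pa (1 kg/m² of water = 1 mm).
Layer 1008–920 hPa: Δp = 88 hPa = 8800 Pa, q̄ = 0.0044 kg/kg → 0.0044 × 8800 / 9.8 = 3.95 mm
Layer 920–680 hPa: Δp = 240 hPa = 24000 Pa, q̄ = 0.00194 kg/kg → 0.00194 × 24000 / 9.8 = 4.75 mm
Layer 680–550 hPa: Δp = 130 hPa = 13000 Pa, q̄ = 0.00155 kg/kg → 0.00155 × 13000 / 9.8 = 2.06 mm
Layer 550–480 hPa: Δp = 70 hPa = 7000 Pa, q̄ = 0.000411 kg/kg → 0.000411 × 7000 / 9.8 = 0.29 mm
Layer 480–300 hPa: Δp = 180 hPa = 18000 Pa, q̄ = 0.000188 kg/kg → 0.000188 × 18000 / 9.8 = 0.35 mm
PW = 3.95 + 4.75 + 2.06 + 0.29 + 0.35 = 11.40 ≈ 11.4 mm.

PW ≈ 11.4 mm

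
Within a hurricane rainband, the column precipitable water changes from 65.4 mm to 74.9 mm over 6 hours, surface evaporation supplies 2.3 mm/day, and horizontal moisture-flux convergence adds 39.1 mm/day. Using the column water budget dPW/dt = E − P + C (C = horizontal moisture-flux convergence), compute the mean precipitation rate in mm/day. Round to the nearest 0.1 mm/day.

P ≈ 3.4 mm/day

dPW/dt = (74.9 − 65.4) mm / (6/24 day) = +38.000 mm/day.
P = E + C − dPW/dt = 2.3 + (39.1) − (+38.000) = 3.4 mm/day.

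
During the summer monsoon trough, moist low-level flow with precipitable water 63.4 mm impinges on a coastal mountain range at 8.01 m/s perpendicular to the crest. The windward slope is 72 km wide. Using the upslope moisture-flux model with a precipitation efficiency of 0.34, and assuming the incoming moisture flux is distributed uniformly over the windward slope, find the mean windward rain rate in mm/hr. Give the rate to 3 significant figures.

R ≈ 8.63 mm/hr

Incoming column moisture flux per unit ridge length: F = V × PW = 8.01 × 63.4 = 507.834 mm·m/s.
Spread over the 72 km slope with efficiency ε = 0.34: R = ε·F/W = 0.34 × 507.834 / 72000 m = 2.398e-03 mm/s.
R = 2.398e-03 × 3600 = 8.63 mm/hr.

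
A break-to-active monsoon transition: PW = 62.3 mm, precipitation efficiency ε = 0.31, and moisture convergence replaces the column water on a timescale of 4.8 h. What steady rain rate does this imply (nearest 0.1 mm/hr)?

R ≈ 4.0 mm/hr

Each overturning extracts ε × PW = 0.31 × 62.3 = 19.313 mm.
Rate = ε·PW / τ = 19.313 / 4.8 h = 4.0 mm/hr.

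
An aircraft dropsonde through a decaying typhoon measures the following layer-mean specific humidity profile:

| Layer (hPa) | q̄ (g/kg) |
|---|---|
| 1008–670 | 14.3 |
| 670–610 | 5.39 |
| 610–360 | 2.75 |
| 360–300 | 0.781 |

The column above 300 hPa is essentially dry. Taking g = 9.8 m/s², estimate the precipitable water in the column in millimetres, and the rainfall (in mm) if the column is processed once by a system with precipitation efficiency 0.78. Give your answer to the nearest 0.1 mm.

Precipitable water is the column-integrated vapour mass per unit area: PW = (1/g) Σ q̄ Δp, with q in kg/kg and Δp in Pa (1 kg/m² of water = 1 mm).
Layer 1008–670 hPa: Δp = 338 hPa = 33800 Pa, q̄ = 0.0143 kg/kg → 0.0143 × 33800 / 9.8 = 49.32 mm
Layer 670–610 hPa: Δp = 60 hPa = 6000 Pa, q̄ = 0.00539 kg/kg → 0.00539 × 6000 / 9.8 = 3.30 mm
Layer 610–360 hPa: Δp = 250 hPa = 25000 Pa, q̄ = 0.00275 kg/kg → 0.00275 × 25000 / 9.8 = 7.02 mm
Layer 360–300 hPa: Δp = 60 hPa = 6000 Pa, q̄ = 0.000781 kg/kg → 0.000781 × 6000 / 9.8 = 0.48 mm
PW = 49.32 + 3.30 + 7.02 + 0.48 = 60.12 ≈ 60.1 mm.
Rainfall = ε × PW = 0.78 × 60.1 = 46.9 mm.

PW ≈ 60.1 mm; rainfall ≈ 46.9 mm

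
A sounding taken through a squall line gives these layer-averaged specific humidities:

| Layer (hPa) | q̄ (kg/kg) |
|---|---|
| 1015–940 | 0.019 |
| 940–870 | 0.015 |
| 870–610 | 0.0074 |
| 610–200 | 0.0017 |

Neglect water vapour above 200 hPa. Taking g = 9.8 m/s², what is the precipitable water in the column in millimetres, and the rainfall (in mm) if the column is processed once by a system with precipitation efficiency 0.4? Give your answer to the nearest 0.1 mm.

PW ≈ 52.0 mm; rainfall ≈ 20.8 mm

Precipitable water is the column-integrated vapour mass per unit area: PW = (1/g) Σ q̄ Δp, with q in kg/kg and Δp in Pa (1 kg/m² of water = 1 mm).
Layer 1015–940 hPa: Δp = 75 hPa = 7500 Pa, q̄ = 0.019 kg/kg → 0.019 × 7500 / 9.8 = 14.54 mm
Layer 940–870 hPa: Δp = 70 hPa = 7000 Pa, q̄ = 0.015 kg/kg → 0.015 × 7000 / 9.8 = 10.71 mm
Layer 870–610 hPa: Δp = 260 hPa = 26000 Pa, q̄ = 0.0074 kg/kg → 0.0074 × 26000 / 9.8 = 19.63 mm
Layer 610–200 hPa: Δp = 410 hPa = 41000 Pa, q̄ = 0.0017 kg/kg → 0.0017 × 41000 / 9.8 = 7.11 mm
PW = 14.54 + 10.71 + 19.63 + 7.11 = 51.99 ≈ 52.0 mm.
Rainfall = ε × PW = 0.4 × 52.0 = 20.8 mm.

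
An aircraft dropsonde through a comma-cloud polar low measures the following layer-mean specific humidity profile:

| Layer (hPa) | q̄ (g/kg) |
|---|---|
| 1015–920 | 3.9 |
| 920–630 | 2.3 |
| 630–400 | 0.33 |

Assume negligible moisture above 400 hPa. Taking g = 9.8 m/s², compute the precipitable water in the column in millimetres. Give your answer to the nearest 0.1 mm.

Precipitable water is the column-integrated vapour mass per unit area: PW = (1/g) Σ q̄ Δp, with q in kg/kg and Δp in Pa (1 kg/m² of water = 1 mm).
Layer 1015–920 hPa: Δp = 95 hPa = 9500 Pa, q̄ = 0.0039 kg/kg → 0.0039 × 9500 / 9.8 = 3.78 mm
Layer 920–630 hPa: Δp = 290 hPa = 29000 Pa, q̄ = 0.0023 kg/kg → 0.0023 × 29000 / 9.8 = 6.81 mm
Layer 630–400 hPa: Δp = 230 hPa = 23000 Pa, q̄ = 0.00033 kg/kg → 0.00033 × 23000 / 9.8 = 0.77 mm
PW = 3.78 + 6.81 + 0.77 = 11.36 ≈ 11.4 mm.

PW ≈ 11.4 mm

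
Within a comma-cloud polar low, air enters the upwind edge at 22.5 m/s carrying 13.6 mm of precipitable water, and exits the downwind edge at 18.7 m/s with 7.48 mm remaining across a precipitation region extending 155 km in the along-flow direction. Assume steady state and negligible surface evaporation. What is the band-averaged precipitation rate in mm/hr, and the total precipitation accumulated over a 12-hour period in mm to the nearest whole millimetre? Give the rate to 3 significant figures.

Column moisture flux per unit crosswind length is F = V × PW.
Inflow: F_in = 22.5 × 13.6 = 306 mm·m/s
Outflow: F_out = 18.7 × 7.48 = 139.876 mm·m/s
Steady-state rate R = (F_in − F_out)/L = (306 − 139.876) / 155000 m = 1.072e-03 mm/s.
R = 1.072e-03 × 3600 = 3.86 mm/hr.
Over 12 h: total = 3.86 × 12 = 46.32 ≈ 46 mm.

R ≈ 3.86 mm/hr; total ≈ 46 mm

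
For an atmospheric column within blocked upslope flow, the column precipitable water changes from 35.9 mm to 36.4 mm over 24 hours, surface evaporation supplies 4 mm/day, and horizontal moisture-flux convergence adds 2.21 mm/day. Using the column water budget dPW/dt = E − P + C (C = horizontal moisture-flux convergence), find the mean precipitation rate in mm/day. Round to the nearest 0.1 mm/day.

P ≈ 5.7 mm/day

dPW/dt = (36.4 − 35.9) mm / (24/24 day) = +0.500 mm/day.
P = E + C − dPW/dt = 4 + (2.21) − (+0.500) = 5.7 mm/day.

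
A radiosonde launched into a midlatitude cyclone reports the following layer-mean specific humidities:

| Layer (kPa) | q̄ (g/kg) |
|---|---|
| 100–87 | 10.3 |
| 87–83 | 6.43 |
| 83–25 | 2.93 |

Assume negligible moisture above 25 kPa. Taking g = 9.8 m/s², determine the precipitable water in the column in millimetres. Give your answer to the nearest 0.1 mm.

Precipitable water is the column-integrated vapour mass per unit area: PW = (1/g) Σ q̄ Δp, with q in kg/kg and Δp in Pa (1 kg/m² of water = 1 mm).
Layer 100–87 kPa: Δp = 130 hPa = 13000 Pa, q̄ = 0.0103 kg/kg → 0.0103 × 13000 / 9.8 = 13.66 mm
Layer 87–83 kPa: Δp = 40 hPa = 4000 Pa, q̄ = 0.00643 kg/kg → 0.00643 × 4000 / 9.8 = 2.62 mm
Layer 83–25 kPa: Δp = 580 hPa = 58000 Pa, q̄ = 0.00293 kg/kg → 0.00293 × 58000 / 9.8 = 17.34 mm
PW = 13.66 + 2.62 + 17.34 = 33.62 ≈ 33.6 mm.

PW ≈ 33.6 mm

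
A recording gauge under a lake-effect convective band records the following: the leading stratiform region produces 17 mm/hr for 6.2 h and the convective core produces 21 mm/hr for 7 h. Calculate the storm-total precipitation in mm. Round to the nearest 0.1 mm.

total ≈ 252.4 mm

Total = Σ Rᵢ Δtᵢ = 17 × 6.2 + 21 × 7
      = 105.4 + 147 = 252.4 mm.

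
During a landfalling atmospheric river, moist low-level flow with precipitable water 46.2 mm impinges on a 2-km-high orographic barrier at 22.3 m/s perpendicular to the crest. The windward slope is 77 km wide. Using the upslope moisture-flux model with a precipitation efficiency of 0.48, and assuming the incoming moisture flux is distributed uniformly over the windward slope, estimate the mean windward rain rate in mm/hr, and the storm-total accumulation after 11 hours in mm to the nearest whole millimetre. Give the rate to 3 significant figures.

R ≈ 23.1 mm/hr; total ≈ 254 mm

Incoming column moisture flux per unit ridge length: F = V × PW = 22.3 × 46.2 = 1030.26 mm·m/s.
Spread over the 77 km slope with efficiency ε = 0.48: R = ε·F/W = 0.48 × 1030.26 / 77000 m = 6.422e-03 mm/s.
R = 6.422e-03 × 3600 = 23.1 mm/hr.
Over 11 h: total = 23.1 × 11 = 254.1 ≈ 254 mm.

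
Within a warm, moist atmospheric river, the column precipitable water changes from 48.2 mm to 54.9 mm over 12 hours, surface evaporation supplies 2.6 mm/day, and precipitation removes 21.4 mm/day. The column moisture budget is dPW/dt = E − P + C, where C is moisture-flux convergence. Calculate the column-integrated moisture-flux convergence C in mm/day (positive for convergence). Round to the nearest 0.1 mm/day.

dPW/dt = (54.9 − 48.2) mm / (12/24 day) = +13.400 mm/day.
C = dPW/dt − E + P = (+13.400) − 2.6 + 21.4 = 32.2 mm/day.

C ≈ 32.2 mm/day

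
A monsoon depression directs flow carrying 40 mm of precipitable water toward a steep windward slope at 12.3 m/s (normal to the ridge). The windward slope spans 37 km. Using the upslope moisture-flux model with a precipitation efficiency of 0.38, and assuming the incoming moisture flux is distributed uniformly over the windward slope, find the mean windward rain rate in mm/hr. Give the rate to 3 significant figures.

Incoming column moisture flux per unit ridge length: F = V × PW = 12.3 × 40 = 492 mm·m/s.
Spread over the 37 km slope with efficiency ε = 0.38: R = ε·F/W = 0.38 × 492 / 37000 m = 5.053e-03 mm/s.
R = 5.053e-03 × 3600 = 18.2 mm/hr.

R ≈ 18.2 mm/hr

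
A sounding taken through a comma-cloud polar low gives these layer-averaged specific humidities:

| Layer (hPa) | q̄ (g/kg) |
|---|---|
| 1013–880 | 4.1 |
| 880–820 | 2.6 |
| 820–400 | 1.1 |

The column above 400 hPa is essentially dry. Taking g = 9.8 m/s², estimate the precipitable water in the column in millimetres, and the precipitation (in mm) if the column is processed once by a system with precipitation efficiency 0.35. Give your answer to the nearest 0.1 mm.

Precipitable water is the column-integrated vapour mass per unit area: PW = (1/g) Σ q̄ Δp, with q in kg/kg and Δp in Pa (1 kg/m² of water = 1 mm).
Layer 1013–880 hPa: Δp = 133 hPa = 13300 Pa, q̄ = 0.0041 kg/kg → 0.0041 × 13300 / 9.8 = 5.56 mm
Layer 880–820 hPa: Δp = 60 hPa = 6000 Pa, q̄ = 0.0026 kg/kg → 0.0026 × 6000 / 9.8 = 1.59 mm
Layer 820–400 hPa: Δp = 420 hPa = 42000 Pa, q̄ = 0.0011 kg/kg → 0.0011 × 42000 / 9.8 = 4.71 mm
PW = 5.56 + 1.59 + 4.71 = 11.86 ≈ 11.9 mm.
Precipitation = ε × PW = 0.35 × 11.9 = 4.2 mm.

PW ≈ 11.9 mm; precipitation ≈ 4.2 mm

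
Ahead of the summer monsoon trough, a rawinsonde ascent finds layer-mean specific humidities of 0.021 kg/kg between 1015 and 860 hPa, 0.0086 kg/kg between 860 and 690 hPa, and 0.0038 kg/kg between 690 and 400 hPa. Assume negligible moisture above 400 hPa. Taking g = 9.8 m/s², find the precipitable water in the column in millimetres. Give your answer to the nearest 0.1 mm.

Precipitable water is the column-integrated vapour mass per unit area: PW = (1/g) Σ q̄ Δp, with q in kg/kg and Δp in Pa (1 kg/m² of water = 1 mm).
Layer 1015–860 hPa: Δp = 155 hPa = 15500 Pa, q̄ = 0.021 kg/kg → 0.021 × 15500 / 9.8 = 33.21 mm
Layer 860–690 hPa: Δp = 170 hPa = 17000 Pa, q̄ = 0.0086 kg/kg → 0.0086 × 17000 / 9.8 = 14.92 mm
Layer 690–400 hPa: Δp = 290 hPa = 29000 Pa, q̄ = 0.0038 kg/kg → 0.0038 × 29000 / 9.8 = 11.24 mm
PW = 33.21 + 14.92 + 11.24 = 59.37 ≈ 59.4 mm.

PW ≈ 59.4 mm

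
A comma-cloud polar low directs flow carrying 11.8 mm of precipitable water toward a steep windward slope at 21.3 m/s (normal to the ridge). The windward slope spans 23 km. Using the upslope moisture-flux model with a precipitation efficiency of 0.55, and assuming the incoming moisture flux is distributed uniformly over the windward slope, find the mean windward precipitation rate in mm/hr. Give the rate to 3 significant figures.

R ≈ 21.6 mm/hr

Incoming column moisture flux per unit ridge length: F = V × PW = 21.3 × 11.8 = 251.34 mm·m/s.
Spread over the 23 km slope with efficiency ε = 0.55: R = ε·F/W = 0.55 × 251.34 / 23000 m = 6.010e-03 mm/s.
R = 6.010e-03 × 3600 = 21.6 mm/hr.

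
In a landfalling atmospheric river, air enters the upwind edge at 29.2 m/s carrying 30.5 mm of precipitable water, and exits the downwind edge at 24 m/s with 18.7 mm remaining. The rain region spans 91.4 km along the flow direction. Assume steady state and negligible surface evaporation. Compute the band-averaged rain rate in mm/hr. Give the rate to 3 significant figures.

R ≈ 17.4 mm/hr

Column moisture flux per unit crosswind length is F = V × PW.
Inflow: F_in = 29.2 × 30.5 = 890.6 mm·m/s
Outflow: F_out = 24 × 18.7 = 448.8 mm·m/s
Steady-state rate R = (F_in − F_out)/L = (890.6 − 448.8) / 91400 m = 4.834e-03 mm/s.
R = 4.834e-03 × 3600 = 17.4 mm/hr.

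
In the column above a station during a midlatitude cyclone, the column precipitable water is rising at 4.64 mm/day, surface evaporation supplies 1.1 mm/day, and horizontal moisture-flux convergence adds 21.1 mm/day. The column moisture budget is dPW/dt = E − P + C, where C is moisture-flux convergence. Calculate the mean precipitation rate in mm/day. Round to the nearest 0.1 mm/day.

P ≈ 17.6 mm/day

dPW/dt = +4.64 mm/day.
P = E + C − dPW/dt = 1.1 + (21.1) − (+4.64) = 17.6 mm/day.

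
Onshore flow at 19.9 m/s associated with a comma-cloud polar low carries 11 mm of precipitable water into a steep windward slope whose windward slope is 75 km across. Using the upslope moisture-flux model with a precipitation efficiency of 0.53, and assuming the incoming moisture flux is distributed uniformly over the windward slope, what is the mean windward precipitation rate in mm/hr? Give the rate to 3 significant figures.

R ≈ 5.57 mm/hr

Incoming column moisture flux per unit ridge length: F = V × PW = 19.9 × 11 = 218.9 mm·m/s.
Spread over the 75 km slope with efficiency ε = 0.53: R = ε·F/W = 0.53 × 218.9 / 75000 m = 1.547e-03 mm/s.
R = 1.547e-03 × 3600 = 5.57 mm/hr.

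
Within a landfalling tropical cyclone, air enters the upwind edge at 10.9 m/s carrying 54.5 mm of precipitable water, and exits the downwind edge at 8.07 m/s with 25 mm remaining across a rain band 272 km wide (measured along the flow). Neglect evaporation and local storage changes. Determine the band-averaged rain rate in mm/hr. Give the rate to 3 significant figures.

Column moisture flux per unit crosswind length is F = V × PW.
Inflow: F_in = 10.9 × 54.5 = 594.05 mm·m/s
Outflow: F_out = 8.07 × 25 = 201.75 mm·m/s
Steady-state rate R = (F_in − F_out)/L = (594.05 − 201.75) / 272000 m = 1.442e-03 mm/s.
R = 1.442e-03 × 3600 = 5.19 mm/hr.

R ≈ 5.19 mm/hr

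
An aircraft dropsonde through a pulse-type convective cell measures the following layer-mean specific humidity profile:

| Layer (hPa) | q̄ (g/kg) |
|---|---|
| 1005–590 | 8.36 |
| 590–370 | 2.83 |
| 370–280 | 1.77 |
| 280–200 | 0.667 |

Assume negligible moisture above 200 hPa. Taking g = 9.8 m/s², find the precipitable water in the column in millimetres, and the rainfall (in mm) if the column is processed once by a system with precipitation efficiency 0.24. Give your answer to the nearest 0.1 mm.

PW ≈ 43.9 mm; rainfall ≈ 10.5 mm

Precipitable water is the column-integrated vapour mass per unit area: PW = (1/g) Σ q̄ Δp, with q in kg/kg and Δp in Pa (1 kg/m² of water = 1 mm).
Layer 1005–590 hPa: Δp = 415 hPa = 41500 Pa, q̄ = 0.00836 kg/kg → 0.00836 × 41500 / 9.8 = 35.40 mm
Layer 590–370 hPa: Δp = 220 hPa = 22000 Pa, q̄ = 0.00283 kg/kg → 0.00283 × 22000 / 9.8 = 6.35 mm
Layer 370–280 hPa: Δp = 90 hPa = 9000 Pa, q̄ = 0.00177 kg/kg → 0.00177 × 9000 / 9.8 = 1.63 mm
Layer 280–200 hPa: Δp = 80 hPa = 8000 Pa, q̄ = 0.000667 kg/kg → 0.000667 × 8000 / 9.8 = 0.54 mm
PW = 35.40 + 6.35 + 1.63 + 0.54 = 43.92 ≈ 43.9 mm.
Rainfall = ε × PW = 0.24 × 43.9 = 10.5 mm.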